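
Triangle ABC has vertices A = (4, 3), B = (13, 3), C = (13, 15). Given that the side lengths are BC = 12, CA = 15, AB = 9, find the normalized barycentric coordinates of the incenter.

The incenter has barycentric coordinates proportional to the opposite side lengths: (12 : 15 : 9).
Normalizing by 12+15+9 = 36 gives (1/3, 5/12, 1/4).

(1/3, 5/12, 1/4)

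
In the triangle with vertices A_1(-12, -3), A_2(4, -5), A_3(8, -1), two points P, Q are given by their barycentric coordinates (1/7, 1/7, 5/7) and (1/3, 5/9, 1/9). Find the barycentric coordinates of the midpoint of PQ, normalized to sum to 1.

Since both coordinate triples sum to 1, the midpoint's barycentrics are the componentwise average.
(1/7+1/3)/2 = 5/21; similarly 22/63 and 26/63.

(5/21, 22/63, 26/63)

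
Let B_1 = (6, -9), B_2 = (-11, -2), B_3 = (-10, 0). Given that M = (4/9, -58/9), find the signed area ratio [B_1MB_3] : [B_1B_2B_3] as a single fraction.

2/9

[B_1B_2B_3] = ½·(6·(-2−0) + (-11)·(0−(-9)) + (-10)·(-9−(-2))) = ½·(-12 − 99 + 70) = -41/2.
[B_1MB_3] = ½·(6·(-58/9−0) + (4/9)·(0−(-9)) + (-10)·(-9−(-58/9))) = ½·(-116/3 + 4 + 230/9) = -41/9, so the ratio is (-41/9)/(-41/2) = 2/9.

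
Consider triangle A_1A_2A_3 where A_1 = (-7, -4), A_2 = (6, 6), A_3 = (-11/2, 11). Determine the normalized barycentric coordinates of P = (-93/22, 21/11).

Signed area of the reference triangle: [A_1A_2A_3] = ½·((-7)·(6−11) + 6·(11−(-4)) + (-11/2)·(-4−6)) = ½·(35 + 90 + 55) = 90.
[PA_2A_3] = ½·((-93/22)·(6−11) + 6·(11−(21/11)) + (-11/2)·(21/11−6)) = ½·(465/22 + 600/11 + 45/2) = 540/11, so the A_1-coordinate is (540/11)/90 = 6/11.
[A_1PA_3] = ½·((-7)·(21/11−11) + (-93/22)·(11−(-4)) + (-11/2)·(-4−(21/11))) = ½·(700/11 − 1395/22 + 65/2) = 180/11, so the A_2-coordinate is 2/11.
[A_1A_2P] = ½·((-7)·(6−(21/11)) + 6·(21/11−(-4)) + (-93/22)·(-4−6)) = ½·(-315/11 + 390/11 + 465/11) = 270/11, so the A_3-coordinate is 3/11.
Check: 6/11 + 2/11 + 3/11 = 1.

(6/11, 2/11, 3/11)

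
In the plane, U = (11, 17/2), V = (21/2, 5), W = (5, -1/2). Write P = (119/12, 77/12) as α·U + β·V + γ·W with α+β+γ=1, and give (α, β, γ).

(2/3, 1/6, 1/6)

Signed area of the reference triangle: [UVW] = ½·(11·(5−(-1/2)) + (21/2)·(-1/2−(17/2)) + 5·(17/2−5)) = ½·(121/2 − 189/2 + 35/2) = -33/4.
[PVW] = ½·((119/12)·(5−(-1/2)) + (21/2)·(-1/2−(77/12)) + 5·(77/12−5)) = ½·(1309/24 − 581/8 + 85/12) = -11/2, so the U-coordinate is (-11/2)/(-33/4) = 2/3.
[UPW] = ½·(11·(77/12−(-1/2)) + (119/12)·(-1/2−(17/2)) + 5·(17/2−(77/12))) = ½·(913/12 − 357/4 + 125/12) = -11/8, so the V-coordinate is 1/6.
[UVP] = ½·(11·(5−(77/12)) + (21/2)·(77/12−(17/2)) + (119/12)·(17/2−5)) = ½·(-187/12 − 175/8 + 833/24) = -11/8, so the W-coordinate is 1/6.
Check: 2/3 + 1/6 + 1/6 = 1.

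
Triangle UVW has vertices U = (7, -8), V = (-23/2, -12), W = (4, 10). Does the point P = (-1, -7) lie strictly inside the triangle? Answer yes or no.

yes

Barycentric coordinates of P: (307/690, 47/115, 101/690).
The three coordinates are positive, positive, positive; a point is interior exactly when all three are positive.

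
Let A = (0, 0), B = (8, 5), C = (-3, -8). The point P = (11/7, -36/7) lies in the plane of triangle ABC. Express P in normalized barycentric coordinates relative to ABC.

(-4/7, 4/7, 1)

Signed area of the reference triangle: [ABC] = ½·(0·(5−(-8)) + 8·(-8−0) + (-3)·(0−5)) = ½·(0 − 64 + 15) = -49/2.
[PBC] = ½·((11/7)·(5−(-8)) + 8·(-8−(-36/7)) + (-3)·(-36/7−5)) = ½·(143/7 − 160/7 + 213/7) = 14, so the A-coordinate is 14/(-49/2) = -4/7.
[APC] = ½·(0·(-36/7−(-8)) + (11/7)·(-8−0) + (-3)·(0−(-36/7))) = ½·(0 − 88/7 − 108/7) = -14, so the B-coordinate is 4/7.
[ABP] = ½·(0·(5−(-36/7)) + 8·(-36/7−0) + (11/7)·(0−5)) = ½·(0 − 288/7 − 55/7) = -49/2, so the C-coordinate is 1.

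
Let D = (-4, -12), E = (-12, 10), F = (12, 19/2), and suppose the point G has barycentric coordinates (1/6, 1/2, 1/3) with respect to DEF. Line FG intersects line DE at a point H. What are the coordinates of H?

(-10, 9/2)

Line FG meets DE where the F-coordinate vanishes; zeroing G's F-weight and renormalizing leaves D, E-weights 1/6 : 1/2 → (1/4, 3/4).
So H = (1/4)·D + (3/4)·E = (-10, 9/2).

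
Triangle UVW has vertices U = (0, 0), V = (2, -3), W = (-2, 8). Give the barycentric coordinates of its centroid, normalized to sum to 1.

(1/3, 1/3, 1/3)

The centroid is the average of the vertices, so each weight is 1/3.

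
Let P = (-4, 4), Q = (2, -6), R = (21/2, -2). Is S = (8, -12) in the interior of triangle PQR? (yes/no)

no

Barycentric coordinates of S: (-75/109, 160/109, 24/109).
The three coordinates are negative, positive, positive; a point is interior exactly when all three are positive.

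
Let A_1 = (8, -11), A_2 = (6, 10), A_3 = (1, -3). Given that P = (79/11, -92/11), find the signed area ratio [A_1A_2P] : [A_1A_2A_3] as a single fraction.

[A_1A_2A_3] = ½·(8·(10−(-3)) + 6·(-3−(-11)) + 1·(-11−10)) = ½·(104 + 48 − 21) = 131/2.
[A_1A_2P] = ½·(8·(10−(-92/11)) + 6·(-92/11−(-11)) + (79/11)·(-11−10)) = ½·(1616/11 + 174/11 − 1659/11) = 131/22, so the ratio is (131/22)/(131/2) = 1/11.

1/11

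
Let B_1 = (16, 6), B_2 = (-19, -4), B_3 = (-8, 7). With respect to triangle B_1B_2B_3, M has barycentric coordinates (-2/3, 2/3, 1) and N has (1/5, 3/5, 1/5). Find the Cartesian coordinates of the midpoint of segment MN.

(-617/30, 4/15)

Barycentric coordinates of the midpoint are the average: (-7/30, 19/30, 3/5).
Converting: (-7/30)·B_1 + (19/30)·B_2 + (3/5)·B_3 = (-617/30, 4/15).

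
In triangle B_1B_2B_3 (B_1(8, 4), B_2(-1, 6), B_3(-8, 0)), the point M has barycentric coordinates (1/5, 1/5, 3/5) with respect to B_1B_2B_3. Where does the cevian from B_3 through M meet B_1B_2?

Line B_3M meets B_1B_2 where the B_3-coordinate vanishes; zeroing M's B_3-weight and renormalizing leaves B_1, B_2-weights 1/5 : 1/5 → (1/2, 1/2).
So N = (1/2)·B_1 + (1/2)·B_2 = (7/2, 5).

(7/2, 5)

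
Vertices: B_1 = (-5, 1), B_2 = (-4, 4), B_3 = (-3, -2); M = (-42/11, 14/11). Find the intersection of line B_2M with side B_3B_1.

Barycentric coordinates of M with respect to B_1B_2B_3: (2/11, 5/11, 4/11).
On side B_3B_1 the B_2-coordinate is zero; dropping M's B_2-weight 5/11 and renormalizing the remaining 4/11 : 2/11 gives weights 2/3, 1/3 on B_3, B_1.
N = (2/3)·(-3, -2) + (1/3)·(-5, 1) = (-11/3, -1).

(-11/3, -1)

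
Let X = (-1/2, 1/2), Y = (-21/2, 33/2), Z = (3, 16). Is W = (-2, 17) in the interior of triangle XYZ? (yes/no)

no

Barycentric coordinates of W: (-11/211, 81/211, 141/211).
The three coordinates are negative, positive, positive; a point is interior exactly when all three are positive.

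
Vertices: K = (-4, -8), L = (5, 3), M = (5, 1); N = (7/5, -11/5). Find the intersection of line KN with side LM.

Barycentric coordinates of N with respect to KLM: (2/5, 1/5, 2/5).
On side LM the K-coordinate is zero; dropping N's K-weight 2/5 and renormalizing the remaining 1/5 : 2/5 gives weights 1/3, 2/3 on L, M.
J = (1/3)·(5, 3) + (2/3)·(5, 1) = (5, 5/3).

(5, 5/3)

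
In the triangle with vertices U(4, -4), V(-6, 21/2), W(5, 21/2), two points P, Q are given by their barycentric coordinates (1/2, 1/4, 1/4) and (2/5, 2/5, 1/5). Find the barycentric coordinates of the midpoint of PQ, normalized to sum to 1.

Since both coordinate triples sum to 1, the midpoint's barycentrics are the componentwise average.
(1/2+2/5)/2 = 9/20; similarly 13/40 and 9/40.

(9/20, 13/40, 9/40)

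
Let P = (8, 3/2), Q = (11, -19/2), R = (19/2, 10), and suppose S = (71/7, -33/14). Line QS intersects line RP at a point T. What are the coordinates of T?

(9, 43/6)

Barycentric coordinates of S with respect to PQR: (1/7, 4/7, 2/7).
On side RP the Q-coordinate is zero; dropping S's Q-weight 4/7 and renormalizing the remaining 2/7 : 1/7 gives weights 2/3, 1/3 on R, P.
T = (2/3)·(19/2, 10) + (1/3)·(8, 3/2) = (9, 43/6).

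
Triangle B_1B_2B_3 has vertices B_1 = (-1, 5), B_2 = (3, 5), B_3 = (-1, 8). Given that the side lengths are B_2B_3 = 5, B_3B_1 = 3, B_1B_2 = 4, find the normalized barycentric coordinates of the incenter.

The incenter has barycentric coordinates proportional to the opposite side lengths: (5 : 3 : 4).
Normalizing by 5+3+4 = 12 gives (5/12, 1/4, 1/3).

(5/12, 1/4, 1/3)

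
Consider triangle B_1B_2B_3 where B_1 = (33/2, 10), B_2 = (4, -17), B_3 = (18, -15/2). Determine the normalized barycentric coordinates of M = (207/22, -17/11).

(7/11, 6/11, -2/11)

Signed area of the reference triangle: [B_1B_2B_3] = ½·((33/2)·(-17−(-15/2)) + 4·(-15/2−10) + 18·(10−(-17))) = ½·(-627/4 − 70 + 486) = 1037/8.
[MB_2B_3] = ½·((207/22)·(-17−(-15/2)) + 4·(-15/2−(-17/11)) + 18·(-17/11−(-17))) = ½·(-3933/44 − 262/11 + 3060/11) = 7259/88, so the B_1-coordinate is (7259/88)/(1037/8) = 7/11.
[B_1MB_3] = ½·((33/2)·(-17/11−(-15/2)) + (207/22)·(-15/2−10) + 18·(10−(-17/11))) = ½·(393/4 − 7245/44 + 2286/11) = 3111/44, so the B_2-coordinate is 6/11.
[B_1B_2M] = ½·((33/2)·(-17−(-17/11)) + 4·(-17/11−10) + (207/22)·(10−(-17))) = ½·(-255 − 508/11 + 5589/22) = -1037/44, so the B_3-coordinate is -2/11.
Check: 7/11 + 6/11 − 2/11 = 1.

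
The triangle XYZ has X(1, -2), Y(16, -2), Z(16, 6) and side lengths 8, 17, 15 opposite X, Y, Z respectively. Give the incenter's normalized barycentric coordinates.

(1/5, 17/40, 3/8)

The incenter has barycentric coordinates proportional to the opposite side lengths: (8 : 17 : 15).
Normalizing by 8+17+15 = 40 gives (1/5, 17/40, 3/8).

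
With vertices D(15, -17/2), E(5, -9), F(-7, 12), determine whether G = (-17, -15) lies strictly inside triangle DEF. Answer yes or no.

Barycentric coordinates of G: (-89/36, 799/216, -49/216).
The three coordinates are negative, positive, negative; a point is interior exactly when all three are positive.

no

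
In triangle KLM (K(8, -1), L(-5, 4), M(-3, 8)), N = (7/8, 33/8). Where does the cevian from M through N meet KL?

(19/4, 1/4)

Barycentric coordinates of N with respect to KLM: (3/8, 1/8, 1/2).
On side KL the M-coordinate is zero; dropping N's M-weight 1/2 and renormalizing the remaining 3/8 : 1/8 gives weights 3/4, 1/4 on K, L.
J = (3/4)·(8, -1) + (1/4)·(-5, 4) = (19/4, 1/4).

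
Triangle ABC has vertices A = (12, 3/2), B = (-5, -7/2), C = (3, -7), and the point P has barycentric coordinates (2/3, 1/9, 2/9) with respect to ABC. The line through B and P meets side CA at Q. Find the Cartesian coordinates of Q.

(39/4, -5/8)

Line BP meets CA where the B-coordinate vanishes; zeroing P's B-weight and renormalizing leaves C, A-weights 2/9 : 2/3 → (1/4, 3/4).
So Q = (1/4)·C + (3/4)·A = (39/4, -5/8).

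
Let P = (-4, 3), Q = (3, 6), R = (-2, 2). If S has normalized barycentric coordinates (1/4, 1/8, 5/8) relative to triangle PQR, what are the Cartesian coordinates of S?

(-15/8, 11/4)

S = (1/4)·P + (1/8)·Q + (5/8)·R.
x-coordinate: (1/4)·(-4) + (1/8)·3 + (5/8)·(-2) = -15/8.
y-coordinate: (1/4)·3 + (1/8)·6 + (5/8)·2 = 11/4.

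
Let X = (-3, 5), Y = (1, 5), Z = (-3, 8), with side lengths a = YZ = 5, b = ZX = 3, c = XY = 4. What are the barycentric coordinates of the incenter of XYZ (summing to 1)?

The incenter has barycentric coordinates proportional to the opposite side lengths: (5 : 3 : 4).
Normalizing by 5+3+4 = 12 gives (5/12, 1/4, 1/3).

(5/12, 1/4, 1/3)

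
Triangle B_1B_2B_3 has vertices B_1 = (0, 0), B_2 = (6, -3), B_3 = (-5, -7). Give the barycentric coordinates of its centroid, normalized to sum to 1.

The centroid is the average of the vertices, so each weight is 1/3.

(1/3, 1/3, 1/3)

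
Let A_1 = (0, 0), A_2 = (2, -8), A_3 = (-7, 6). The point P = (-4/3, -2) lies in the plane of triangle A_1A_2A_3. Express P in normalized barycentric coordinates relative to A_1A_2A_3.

Signed area of the reference triangle: [A_1A_2A_3] = ½·(0·(-8−6) + 2·(6−0) + (-7)·(0−(-8))) = ½·(0 + 12 − 56) = -22.
[PA_2A_3] = ½·((-4/3)·(-8−6) + 2·(6−(-2)) + (-7)·(-2−(-8))) = ½·(56/3 + 16 − 42) = -11/3, so the A_1-coordinate is (-11/3)/(-22) = 1/6.
[A_1PA_3] = ½·(0·(-2−6) + (-4/3)·(6−0) + (-7)·(0−(-2))) = ½·(0 − 8 − 14) = -11, so the A_2-coordinate is 1/2.
[A_1A_2P] = ½·(0·(-8−(-2)) + 2·(-2−0) + (-4/3)·(0−(-8))) = ½·(0 − 4 − 32/3) = -22/3, so the A_3-coordinate is 1/3.
Check: 1/6 + 1/2 + 1/3 = 1.

(1/6, 1/2, 1/3)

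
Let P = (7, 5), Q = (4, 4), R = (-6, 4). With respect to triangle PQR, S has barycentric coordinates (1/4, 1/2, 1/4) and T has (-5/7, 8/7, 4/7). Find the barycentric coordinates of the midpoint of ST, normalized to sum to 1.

Since both coordinate triples sum to 1, the midpoint's barycentrics are the componentwise average.
(1/4+-5/7)/2 = -13/56; similarly 23/28 and 23/56.

(-13/56, 23/28, 23/56)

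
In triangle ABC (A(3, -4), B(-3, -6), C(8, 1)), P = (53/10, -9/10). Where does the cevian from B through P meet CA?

Barycentric coordinates of P with respect to ABC: (1/10, 1/5, 7/10).
On side CA the B-coordinate is zero; dropping P's B-weight 1/5 and renormalizing the remaining 7/10 : 1/10 gives weights 7/8, 1/8 on C, A.
Q = (7/8)·(8, 1) + (1/8)·(3, -4) = (59/8, 3/8).

(59/8, 3/8)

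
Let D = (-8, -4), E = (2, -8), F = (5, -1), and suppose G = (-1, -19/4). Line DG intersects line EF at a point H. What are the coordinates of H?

(16/5, -26/5)

Barycentric coordinates of G with respect to DEF: (3/8, 3/8, 1/4).
On side EF the D-coordinate is zero; dropping G's D-weight 3/8 and renormalizing the remaining 3/8 : 1/4 gives weights 3/5, 2/5 on E, F.
H = (3/5)·(2, -8) + (2/5)·(5, -1) = (16/5, -26/5).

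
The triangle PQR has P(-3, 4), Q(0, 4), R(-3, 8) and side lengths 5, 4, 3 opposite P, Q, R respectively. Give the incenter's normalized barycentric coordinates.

The incenter has barycentric coordinates proportional to the opposite side lengths: (5 : 4 : 3).
Normalizing by 5+4+3 = 12 gives (5/12, 1/3, 1/4).

(5/12, 1/3, 1/4)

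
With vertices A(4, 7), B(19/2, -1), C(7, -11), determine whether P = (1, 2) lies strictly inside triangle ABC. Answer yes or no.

Barycentric coordinates of P: (37/30, -23/25, 103/150).
The three coordinates are positive, negative, positive; a point is interior exactly when all three are positive.

no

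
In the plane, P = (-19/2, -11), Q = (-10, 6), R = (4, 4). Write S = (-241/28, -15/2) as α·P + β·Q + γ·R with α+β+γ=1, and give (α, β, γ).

Signed area of the reference triangle: [PQR] = ½·((-19/2)·(6−4) + (-10)·(4−(-11)) + 4·(-11−6)) = ½·(-19 − 150 − 68) = -237/2.
[SQR] = ½·((-241/28)·(6−4) + (-10)·(4−(-15/2)) + 4·(-15/2−6)) = ½·(-241/14 − 115 − 54) = -2607/28, so the P-coordinate is (-2607/28)/(-237/2) = 11/14.
[PSR] = ½·((-19/2)·(-15/2−4) + (-241/28)·(4−(-11)) + 4·(-11−(-15/2))) = ½·(437/4 − 3615/28 − 14) = -237/14, so the Q-coordinate is 1/7.
[PQS] = ½·((-19/2)·(6−(-15/2)) + (-10)·(-15/2−(-11)) + (-241/28)·(-11−6)) = ½·(-513/4 − 35 + 4097/28) = -237/28, so the R-coordinate is 1/14.

(11/14, 1/7, 1/14)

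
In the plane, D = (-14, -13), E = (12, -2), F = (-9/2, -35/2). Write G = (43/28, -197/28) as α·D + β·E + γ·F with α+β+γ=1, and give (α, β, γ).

Signed area of the reference triangle: [DEF] = ½·((-14)·(-2−(-35/2)) + 12·(-35/2−(-13)) + (-9/2)·(-13−(-2))) = ½·(-217 − 54 + 99/2) = -443/4.
[GEF] = ½·((43/28)·(-2−(-35/2)) + 12·(-35/2−(-197/28)) + (-9/2)·(-197/28−(-2))) = ½·(1333/56 − 879/7 + 1269/56) = -2215/56, so the D-coordinate is (-2215/56)/(-443/4) = 5/14.
[DGF] = ½·((-14)·(-197/28−(-35/2)) + (43/28)·(-35/2−(-13)) + (-9/2)·(-13−(-197/28))) = ½·(-293/2 − 387/56 + 1503/56) = -443/7, so the E-coordinate is 4/7.
[DEG] = ½·((-14)·(-2−(-197/28)) + 12·(-197/28−(-13)) + (43/28)·(-13−(-2))) = ½·(-141/2 + 501/7 − 473/28) = -443/56, so the F-coordinate is 1/14.

(5/14, 4/7, 1/14)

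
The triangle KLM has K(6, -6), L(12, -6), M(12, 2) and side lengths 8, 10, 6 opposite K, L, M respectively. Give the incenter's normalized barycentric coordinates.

(1/3, 5/12, 1/4)

The incenter has barycentric coordinates proportional to the opposite side lengths: (8 : 10 : 6).
Normalizing by 8+10+6 = 24 gives (1/3, 5/12, 1/4).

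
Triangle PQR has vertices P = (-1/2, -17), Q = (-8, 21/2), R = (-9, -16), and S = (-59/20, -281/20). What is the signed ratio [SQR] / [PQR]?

7/10

[PQR] = ½·((-1/2)·(21/2−(-16)) + (-8)·(-16−(-17)) + (-9)·(-17−(21/2))) = ½·(-53/4 − 8 + 495/2) = 905/8.
[SQR] = ½·((-59/20)·(21/2−(-16)) + (-8)·(-16−(-281/20)) + (-9)·(-281/20−(21/2))) = ½·(-3127/40 + 78/5 + 4419/20) = 1267/16, so the ratio is (1267/16)/(905/8) = 7/10.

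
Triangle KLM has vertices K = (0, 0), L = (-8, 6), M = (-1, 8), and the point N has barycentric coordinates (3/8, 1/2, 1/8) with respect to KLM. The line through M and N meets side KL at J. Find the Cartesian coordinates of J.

(-32/7, 24/7)

Line MN meets KL where the M-coordinate vanishes; zeroing N's M-weight and renormalizing leaves K, L-weights 3/8 : 1/2 → (3/7, 4/7).
So J = (3/7)·K + (4/7)·L = (-32/7, 24/7).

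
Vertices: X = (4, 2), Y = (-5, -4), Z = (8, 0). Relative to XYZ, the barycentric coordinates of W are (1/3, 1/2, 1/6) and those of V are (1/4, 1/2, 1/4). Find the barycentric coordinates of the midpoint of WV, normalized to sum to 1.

(7/24, 1/2, 5/24)

Since both coordinate triples sum to 1, the midpoint's barycentrics are the componentwise average.
(1/3+1/4)/2 = 7/24; similarly 1/2 and 5/24.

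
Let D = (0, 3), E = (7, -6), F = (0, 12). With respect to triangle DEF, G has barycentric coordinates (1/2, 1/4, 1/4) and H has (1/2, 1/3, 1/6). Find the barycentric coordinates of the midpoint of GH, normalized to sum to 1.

(1/2, 7/24, 5/24)

Since both coordinate triples sum to 1, the midpoint's barycentrics are the componentwise average.
(1/2+1/2)/2 = 1/2; similarly 7/24 and 5/24.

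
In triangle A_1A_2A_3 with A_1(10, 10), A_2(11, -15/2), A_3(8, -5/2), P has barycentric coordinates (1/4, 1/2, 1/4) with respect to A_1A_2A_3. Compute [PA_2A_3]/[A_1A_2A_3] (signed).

1/4

The signed ratio [PA_2A_3]/[A_1A_2A_3] equals the barycentric coordinate of P at vertex A_1, which is 1/4.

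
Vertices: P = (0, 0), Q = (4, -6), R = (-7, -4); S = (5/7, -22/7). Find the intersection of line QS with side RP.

Barycentric coordinates of S with respect to PQR: (3/7, 3/7, 1/7).
On side RP the Q-coordinate is zero; dropping S's Q-weight 3/7 and renormalizing the remaining 1/7 : 3/7 gives weights 1/4, 3/4 on R, P.
T = (1/4)·(-7, -4) + (3/4)·(0, 0) = (-7/4, -1).

(-7/4, -1)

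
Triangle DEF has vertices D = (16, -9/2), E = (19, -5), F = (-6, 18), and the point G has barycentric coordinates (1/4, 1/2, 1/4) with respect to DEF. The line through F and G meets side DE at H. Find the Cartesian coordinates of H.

Line FG meets DE where the F-coordinate vanishes; zeroing G's F-weight and renormalizing leaves D, E-weights 1/4 : 1/2 → (1/3, 2/3).
So H = (1/3)·D + (2/3)·E = (18, -29/6).

(18, -29/6)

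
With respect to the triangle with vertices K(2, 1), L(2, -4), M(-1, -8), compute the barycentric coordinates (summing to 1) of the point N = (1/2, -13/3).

(1/3, 1/6, 1/2)

Signed area of the reference triangle: [KLM] = ½·(2·(-4−(-8)) + 2·(-8−1) + (-1)·(1−(-4))) = ½·(8 − 18 − 5) = -15/2.
[NLM] = ½·((1/2)·(-4−(-8)) + 2·(-8−(-13/3)) + (-1)·(-13/3−(-4))) = ½·(2 − 22/3 + 1/3) = -5/2, so the K-coordinate is (-5/2)/(-15/2) = 1/3.
[KNM] = ½·(2·(-13/3−(-8)) + (1/2)·(-8−1) + (-1)·(1−(-13/3))) = ½·(22/3 − 9/2 − 16/3) = -5/4, so the L-coordinate is 1/6.
[KLN] = ½·(2·(-4−(-13/3)) + 2·(-13/3−1) + (1/2)·(1−(-4))) = ½·(2/3 − 32/3 + 5/2) = -15/4, so the M-coordinate is 1/2.
Check: 1/3 + 1/6 + 1/2 = 1.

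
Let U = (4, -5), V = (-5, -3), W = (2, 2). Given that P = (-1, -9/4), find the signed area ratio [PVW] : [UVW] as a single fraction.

[UVW] = ½·(4·(-3−2) + (-5)·(2−(-5)) + 2·(-5−(-3))) = ½·(-20 − 35 − 4) = -59/2.
[PVW] = ½·((-1)·(-3−2) + (-5)·(2−(-9/4)) + 2·(-9/4−(-3))) = ½·(5 − 85/4 + 3/2) = -59/8, so the ratio is (-59/8)/(-59/2) = 1/4.

1/4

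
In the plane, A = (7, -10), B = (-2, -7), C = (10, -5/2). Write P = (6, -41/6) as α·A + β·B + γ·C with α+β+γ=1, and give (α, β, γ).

Signed area of the reference triangle: [ABC] = ½·(7·(-7−(-5/2)) + (-2)·(-5/2−(-10)) + 10·(-10−(-7))) = ½·(-63/2 − 15 − 30) = -153/4.
[PBC] = ½·(6·(-7−(-5/2)) + (-2)·(-5/2−(-41/6)) + 10·(-41/6−(-7))) = ½·(-27 − 26/3 + 5/3) = -17, so the A-coordinate is (-17)/(-153/4) = 4/9.
[APC] = ½·(7·(-41/6−(-5/2)) + 6·(-5/2−(-10)) + 10·(-10−(-41/6))) = ½·(-91/3 + 45 − 95/3) = -17/2, so the B-coordinate is 2/9.
[ABP] = ½·(7·(-7−(-41/6)) + (-2)·(-41/6−(-10)) + 6·(-10−(-7))) = ½·(-7/6 − 19/3 − 18) = -51/4, so the C-coordinate is 1/3.

(4/9, 2/9, 1/3)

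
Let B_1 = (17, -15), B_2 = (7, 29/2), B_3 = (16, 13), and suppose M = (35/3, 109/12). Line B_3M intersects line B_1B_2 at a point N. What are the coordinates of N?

Barycentric coordinates of M with respect to B_1B_2B_3: (1/6, 1/2, 1/3).
On side B_1B_2 the B_3-coordinate is zero; dropping M's B_3-weight 1/3 and renormalizing the remaining 1/6 : 1/2 gives weights 1/4, 3/4 on B_1, B_2.
N = (1/4)·(17, -15) + (3/4)·(7, 29/2) = (19/2, 57/8).

(19/2, 57/8)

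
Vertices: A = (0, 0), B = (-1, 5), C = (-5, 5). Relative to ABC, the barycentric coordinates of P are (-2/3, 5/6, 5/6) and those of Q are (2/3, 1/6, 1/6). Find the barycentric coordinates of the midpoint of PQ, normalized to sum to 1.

(0, 1/2, 1/2)

Since both coordinate triples sum to 1, the midpoint's barycentrics are the componentwise average.
(-2/3+2/3)/2 = 0; similarly 1/2 and 1/2.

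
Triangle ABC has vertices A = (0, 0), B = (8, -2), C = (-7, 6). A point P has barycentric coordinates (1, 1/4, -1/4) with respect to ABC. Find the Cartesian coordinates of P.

(15/4, -2)

P = 1·A + (1/4)·B + (-1/4)·C.
x-coordinate: 1·0 + (1/4)·8 + (-1/4)·(-7) = 15/4.
y-coordinate: 1·0 + (1/4)·(-2) + (-1/4)·6 = -2.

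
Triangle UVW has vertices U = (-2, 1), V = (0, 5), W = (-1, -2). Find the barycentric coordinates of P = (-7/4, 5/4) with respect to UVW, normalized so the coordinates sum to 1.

Signed area of the reference triangle: [UVW] = ½·((-2)·(5−(-2)) + 0·(-2−1) + (-1)·(1−5)) = ½·(-14 + 0 + 4) = -5.
[PVW] = ½·((-7/4)·(5−(-2)) + 0·(-2−(5/4)) + (-1)·(5/4−5)) = ½·(-49/4 + 0 + 15/4) = -17/4, so the U-coordinate is (-17/4)/(-5) = 17/20.
[UPW] = ½·((-2)·(5/4−(-2)) + (-7/4)·(-2−1) + (-1)·(1−(5/4))) = ½·(-13/2 + 21/4 + 1/4) = -1/2, so the V-coordinate is 1/10.
[UVP] = ½·((-2)·(5−(5/4)) + 0·(5/4−1) + (-7/4)·(1−5)) = ½·(-15/2 + 0 + 7) = -1/4, so the W-coordinate is 1/20.

(17/20, 1/10, 1/20)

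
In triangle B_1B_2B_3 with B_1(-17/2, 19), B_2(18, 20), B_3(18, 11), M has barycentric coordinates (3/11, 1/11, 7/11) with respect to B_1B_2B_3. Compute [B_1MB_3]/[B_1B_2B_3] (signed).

1/11

The signed ratio [B_1MB_3]/[B_1B_2B_3] equals the barycentric coordinate of M at vertex B_2, which is 1/11.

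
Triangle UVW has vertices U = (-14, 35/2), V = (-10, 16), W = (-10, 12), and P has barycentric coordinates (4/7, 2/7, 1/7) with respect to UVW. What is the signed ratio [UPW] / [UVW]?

The signed ratio [UPW]/[UVW] equals the barycentric coordinate of P at vertex V, which is 2/7.

2/7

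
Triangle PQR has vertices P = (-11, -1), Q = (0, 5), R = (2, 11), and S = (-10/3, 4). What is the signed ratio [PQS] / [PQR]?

1/6

[PQR] = ½·((-11)·(5−11) + 0·(11−(-1)) + 2·(-1−5)) = ½·(66 + 0 − 12) = 27.
[PQS] = ½·((-11)·(5−4) + 0·(4−(-1)) + (-10/3)·(-1−5)) = ½·(-11 + 0 + 20) = 9/2, so the ratio is (9/2)/27 = 1/6.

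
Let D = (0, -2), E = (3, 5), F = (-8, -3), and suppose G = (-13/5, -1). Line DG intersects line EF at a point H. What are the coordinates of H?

Barycentric coordinates of G with respect to DEF: (2/5, 1/5, 2/5).
On side EF the D-coordinate is zero; dropping G's D-weight 2/5 and renormalizing the remaining 1/5 : 2/5 gives weights 1/3, 2/3 on E, F.
H = (1/3)·(3, 5) + (2/3)·(-8, -3) = (-13/3, -1/3).

(-13/3, -1/3)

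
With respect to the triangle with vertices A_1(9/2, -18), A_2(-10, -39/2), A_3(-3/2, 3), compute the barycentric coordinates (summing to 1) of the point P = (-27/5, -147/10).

Signed area of the reference triangle: [A_1A_2A_3] = ½·((9/2)·(-39/2−3) + (-10)·(3−(-18)) + (-3/2)·(-18−(-39/2))) = ½·(-405/4 − 210 − 9/4) = -627/4.
[PA_2A_3] = ½·((-27/5)·(-39/2−3) + (-10)·(3−(-147/10)) + (-3/2)·(-147/10−(-39/2))) = ½·(243/2 − 177 − 36/5) = -627/20, so the A_1-coordinate is (-627/20)/(-627/4) = 1/5.
[A_1PA_3] = ½·((9/2)·(-147/10−3) + (-27/5)·(3−(-18)) + (-3/2)·(-18−(-147/10))) = ½·(-1593/20 − 567/5 + 99/20) = -1881/20, so the A_2-coordinate is 3/5.
[A_1A_2P] = ½·((9/2)·(-39/2−(-147/10)) + (-10)·(-147/10−(-18)) + (-27/5)·(-18−(-39/2))) = ½·(-108/5 − 33 − 81/10) = -627/20, so the A_3-coordinate is 1/5.
Check: 1/5 + 3/5 + 1/5 = 1.

(1/5, 3/5, 1/5)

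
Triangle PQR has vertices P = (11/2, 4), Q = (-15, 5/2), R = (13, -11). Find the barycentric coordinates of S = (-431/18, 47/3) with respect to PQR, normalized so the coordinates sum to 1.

(7/9, 10/9, -8/9)

Signed area of the reference triangle: [PQR] = ½·((11/2)·(5/2−(-11)) + (-15)·(-11−4) + 13·(4−(5/2))) = ½·(297/4 + 225 + 39/2) = 1275/8.
[SQR] = ½·((-431/18)·(5/2−(-11)) + (-15)·(-11−(47/3)) + 13·(47/3−(5/2))) = ½·(-1293/4 + 400 + 1027/6) = 2975/24, so the P-coordinate is (2975/24)/(1275/8) = 7/9.
[PSR] = ½·((11/2)·(47/3−(-11)) + (-431/18)·(-11−4) + 13·(4−(47/3))) = ½·(440/3 + 2155/6 − 455/3) = 2125/12, so the Q-coordinate is 10/9.
[PQS] = ½·((11/2)·(5/2−(47/3)) + (-15)·(47/3−4) + (-431/18)·(4−(5/2))) = ½·(-869/12 − 175 − 431/12) = -425/3, so the R-coordinate is -8/9.
Check: 7/9 + 10/9 − 8/9 = 1.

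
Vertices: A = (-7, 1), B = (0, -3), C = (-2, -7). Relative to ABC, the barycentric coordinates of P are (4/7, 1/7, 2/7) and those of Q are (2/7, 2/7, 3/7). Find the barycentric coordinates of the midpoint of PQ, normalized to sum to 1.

(3/7, 3/14, 5/14)

Since both coordinate triples sum to 1, the midpoint's barycentrics are the componentwise average.
(4/7+2/7)/2 = 3/7; similarly 3/14 and 5/14.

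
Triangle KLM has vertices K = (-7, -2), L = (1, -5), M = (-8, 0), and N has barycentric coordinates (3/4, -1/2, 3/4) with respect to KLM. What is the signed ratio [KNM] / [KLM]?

The signed ratio [KNM]/[KLM] equals the barycentric coordinate of N at vertex L, which is -1/2.

-1/2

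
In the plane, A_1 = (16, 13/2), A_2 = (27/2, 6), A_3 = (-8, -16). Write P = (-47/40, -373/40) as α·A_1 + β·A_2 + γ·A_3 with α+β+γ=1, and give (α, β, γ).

Signed area of the reference triangle: [A_1A_2A_3] = ½·(16·(6−(-16)) + (27/2)·(-16−(13/2)) + (-8)·(13/2−6)) = ½·(352 − 1215/4 − 4) = 177/8.
[PA_2A_3] = ½·((-47/40)·(6−(-16)) + (27/2)·(-16−(-373/40)) + (-8)·(-373/40−6)) = ½·(-517/20 − 7209/80 + 613/5) = 531/160, so the A_1-coordinate is (531/160)/(177/8) = 3/20.
[A_1PA_3] = ½·(16·(-373/40−(-16)) + (-47/40)·(-16−(13/2)) + (-8)·(13/2−(-373/40))) = ½·(534/5 + 423/16 − 633/5) = 531/160, so the A_2-coordinate is 3/20.
[A_1A_2P] = ½·(16·(6−(-373/40)) + (27/2)·(-373/40−(13/2)) + (-47/40)·(13/2−6)) = ½·(1226/5 − 17091/80 − 47/80) = 1239/80, so the A_3-coordinate is 7/10.

(3/20, 3/20, 7/10)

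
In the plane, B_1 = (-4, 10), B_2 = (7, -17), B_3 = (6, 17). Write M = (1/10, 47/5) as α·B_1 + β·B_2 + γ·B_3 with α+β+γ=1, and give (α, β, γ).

Signed area of the reference triangle: [B_1B_2B_3] = ½·((-4)·(-17−17) + 7·(17−10) + 6·(10−(-17))) = ½·(136 + 49 + 162) = 347/2.
[MB_2B_3] = ½·((1/10)·(-17−17) + 7·(17−(47/5)) + 6·(47/5−(-17))) = ½·(-17/5 + 266/5 + 792/5) = 1041/10, so the B_1-coordinate is (1041/10)/(347/2) = 3/5.
[B_1MB_3] = ½·((-4)·(47/5−17) + (1/10)·(17−10) + 6·(10−(47/5))) = ½·(152/5 + 7/10 + 18/5) = 347/20, so the B_2-coordinate is 1/10.
[B_1B_2M] = ½·((-4)·(-17−(47/5)) + 7·(47/5−10) + (1/10)·(10−(-17))) = ½·(528/5 − 21/5 + 27/10) = 1041/20, so the B_3-coordinate is 3/10.

(3/5, 1/10, 3/10)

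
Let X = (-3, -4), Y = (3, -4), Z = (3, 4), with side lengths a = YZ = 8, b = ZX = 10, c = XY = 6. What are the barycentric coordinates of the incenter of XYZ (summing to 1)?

The incenter has barycentric coordinates proportional to the opposite side lengths: (8 : 10 : 6).
Normalizing by 8+10+6 = 24 gives (1/3, 5/12, 1/4).

(1/3, 5/12, 1/4)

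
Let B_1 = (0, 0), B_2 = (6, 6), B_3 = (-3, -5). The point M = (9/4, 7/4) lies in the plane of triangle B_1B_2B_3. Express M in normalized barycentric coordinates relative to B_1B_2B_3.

Signed area of the reference triangle: [B_1B_2B_3] = ½·(0·(6−(-5)) + 6·(-5−0) + (-3)·(0−6)) = ½·(0 − 30 + 18) = -6.
[MB_2B_3] = ½·((9/4)·(6−(-5)) + 6·(-5−(7/4)) + (-3)·(7/4−6)) = ½·(99/4 − 81/2 + 51/4) = -3/2, so the B_1-coordinate is (-3/2)/(-6) = 1/4.
[B_1MB_3] = ½·(0·(7/4−(-5)) + (9/4)·(-5−0) + (-3)·(0−(7/4))) = ½·(0 − 45/4 + 21/4) = -3, so the B_2-coordinate is 1/2.
[B_1B_2M] = ½·(0·(6−(7/4)) + 6·(7/4−0) + (9/4)·(0−6)) = ½·(0 + 21/2 − 27/2) = -3/2, so the B_3-coordinate is 1/4.

(1/4, 1/2, 1/4)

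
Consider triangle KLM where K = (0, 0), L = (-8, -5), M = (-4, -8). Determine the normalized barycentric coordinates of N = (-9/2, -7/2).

Signed area of the reference triangle: [KLM] = ½·(0·(-5−(-8)) + (-8)·(-8−0) + (-4)·(0−(-5))) = ½·(0 + 64 − 20) = 22.
[NLM] = ½·((-9/2)·(-5−(-8)) + (-8)·(-8−(-7/2)) + (-4)·(-7/2−(-5))) = ½·(-27/2 + 36 − 6) = 33/4, so the K-coordinate is (33/4)/22 = 3/8.
[KNM] = ½·(0·(-7/2−(-8)) + (-9/2)·(-8−0) + (-4)·(0−(-7/2))) = ½·(0 + 36 − 14) = 11, so the L-coordinate is 1/2.
[KLN] = ½·(0·(-5−(-7/2)) + (-8)·(-7/2−0) + (-9/2)·(0−(-5))) = ½·(0 + 28 − 45/2) = 11/4, so the M-coordinate is 1/8.
Check: 3/8 + 1/2 + 1/8 = 1.

(3/8, 1/2, 1/8)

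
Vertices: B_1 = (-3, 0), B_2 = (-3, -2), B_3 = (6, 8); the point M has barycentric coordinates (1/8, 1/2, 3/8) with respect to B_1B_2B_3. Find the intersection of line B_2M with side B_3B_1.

(15/4, 6)

Line B_2M meets B_3B_1 where the B_2-coordinate vanishes; zeroing M's B_2-weight and renormalizing leaves B_3, B_1-weights 3/8 : 1/8 → (3/4, 1/4).
So N = (3/4)·B_3 + (1/4)·B_1 = (15/4, 6).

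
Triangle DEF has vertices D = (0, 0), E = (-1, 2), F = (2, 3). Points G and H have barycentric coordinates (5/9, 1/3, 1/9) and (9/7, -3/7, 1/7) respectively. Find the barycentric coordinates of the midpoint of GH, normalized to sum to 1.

(58/63, -1/21, 8/63)

Since both coordinate triples sum to 1, the midpoint's barycentrics are the componentwise average.
(5/9+9/7)/2 = 58/63; similarly -1/21 and 8/63.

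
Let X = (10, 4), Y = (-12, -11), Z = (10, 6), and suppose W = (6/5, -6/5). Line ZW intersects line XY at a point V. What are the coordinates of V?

(-14/3, -6)

Barycentric coordinates of W with respect to XYZ: (1/5, 2/5, 2/5).
On side XY the Z-coordinate is zero; dropping W's Z-weight 2/5 and renormalizing the remaining 1/5 : 2/5 gives weights 1/3, 2/3 on X, Y.
V = (1/3)·(10, 4) + (2/3)·(-12, -11) = (-14/3, -6).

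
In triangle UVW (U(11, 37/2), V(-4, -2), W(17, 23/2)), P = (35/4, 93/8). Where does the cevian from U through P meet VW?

Barycentric coordinates of P with respect to UVW: (1/2, 1/4, 1/4).
On side VW the U-coordinate is zero; dropping P's U-weight 1/2 and renormalizing the remaining 1/4 : 1/4 gives weights 1/2, 1/2 on V, W.
Q = (1/2)·(-4, -2) + (1/2)·(17, 23/2) = (13/2, 19/4).

(13/2, 19/4)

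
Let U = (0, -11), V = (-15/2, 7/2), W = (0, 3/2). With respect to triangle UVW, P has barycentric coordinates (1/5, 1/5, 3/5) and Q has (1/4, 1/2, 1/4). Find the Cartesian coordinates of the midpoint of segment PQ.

(-21/8, -49/80)

Barycentric coordinates of the midpoint are the average: (9/40, 7/20, 17/40).
Converting: (9/40)·U + (7/20)·V + (17/40)·W = (-21/8, -49/80).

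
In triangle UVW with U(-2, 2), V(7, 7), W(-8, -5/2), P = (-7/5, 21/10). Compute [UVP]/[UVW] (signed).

[UVW] = ½·((-2)·(7−(-5/2)) + 7·(-5/2−2) + (-8)·(2−7)) = ½·(-19 − 63/2 + 40) = -21/4.
[UVP] = ½·((-2)·(7−(21/10)) + 7·(21/10−2) + (-7/5)·(2−7)) = ½·(-49/5 + 7/10 + 7) = -21/20, so the ratio is (-21/20)/(-21/4) = 1/5.

1/5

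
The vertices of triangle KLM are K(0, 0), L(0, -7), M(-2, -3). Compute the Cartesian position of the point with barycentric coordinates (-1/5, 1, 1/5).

(-2/5, -38/5)

N = (-1/5)·K + 1·L + (1/5)·M.
x-coordinate: (-1/5)·0 + 1·0 + (1/5)·(-2) = -2/5.
y-coordinate: (-1/5)·0 + 1·(-7) + (1/5)·(-3) = -38/5.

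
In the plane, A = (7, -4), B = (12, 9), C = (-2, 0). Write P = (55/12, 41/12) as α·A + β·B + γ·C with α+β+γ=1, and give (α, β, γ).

(1/12, 5/12, 1/2)

Signed area of the reference triangle: [ABC] = ½·(7·(9−0) + 12·(0−(-4)) + (-2)·(-4−9)) = ½·(63 + 48 + 26) = 137/2.
[PBC] = ½·((55/12)·(9−0) + 12·(0−(41/12)) + (-2)·(41/12−9)) = ½·(165/4 − 41 + 67/6) = 137/24, so the A-coordinate is (137/24)/(137/2) = 1/12.
[APC] = ½·(7·(41/12−0) + (55/12)·(0−(-4)) + (-2)·(-4−(41/12))) = ½·(287/12 + 55/3 + 89/6) = 685/24, so the B-coordinate is 5/12.
[ABP] = ½·(7·(9−(41/12)) + 12·(41/12−(-4)) + (55/12)·(-4−9)) = ½·(469/12 + 89 − 715/12) = 137/4, so the C-coordinate is 1/2.
Check: 1/12 + 5/12 + 1/2 = 1.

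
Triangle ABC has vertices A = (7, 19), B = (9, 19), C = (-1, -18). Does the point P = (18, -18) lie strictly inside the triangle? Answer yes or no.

no

Barycentric coordinates of P: (-19/2, 19/2, 1).
The three coordinates are negative, positive, positive; a point is interior exactly when all three are positive.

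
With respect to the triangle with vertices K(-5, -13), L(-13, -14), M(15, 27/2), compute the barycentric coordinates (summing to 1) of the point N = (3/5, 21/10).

(-2/5, 4/5, 3/5)

Signed area of the reference triangle: [KLM] = ½·((-5)·(-14−(27/2)) + (-13)·(27/2−(-13)) + 15·(-13−(-14))) = ½·(275/2 − 689/2 + 15) = -96.
[NLM] = ½·((3/5)·(-14−(27/2)) + (-13)·(27/2−(21/10)) + 15·(21/10−(-14))) = ½·(-33/2 − 741/5 + 483/2) = 192/5, so the K-coordinate is (192/5)/(-96) = -2/5.
[KNM] = ½·((-5)·(21/10−(27/2)) + (3/5)·(27/2−(-13)) + 15·(-13−(21/10))) = ½·(57 + 159/10 − 453/2) = -384/5, so the L-coordinate is 4/5.
[KLN] = ½·((-5)·(-14−(21/10)) + (-13)·(21/10−(-13)) + (3/5)·(-13−(-14))) = ½·(161/2 − 1963/10 + 3/5) = -288/5, so the M-coordinate is 3/5.
Check: -2/5 + 4/5 + 3/5 = 1.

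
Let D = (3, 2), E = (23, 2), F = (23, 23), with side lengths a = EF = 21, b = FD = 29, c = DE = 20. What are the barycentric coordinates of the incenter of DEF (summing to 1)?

(3/10, 29/70, 2/7)

The incenter has barycentric coordinates proportional to the opposite side lengths: (21 : 29 : 20).
Normalizing by 21+29+20 = 70 gives (3/10, 29/70, 2/7).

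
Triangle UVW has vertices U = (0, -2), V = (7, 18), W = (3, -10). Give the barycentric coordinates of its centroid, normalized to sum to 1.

The centroid is the average of the vertices, so each weight is 1/3.

(1/3, 1/3, 1/3)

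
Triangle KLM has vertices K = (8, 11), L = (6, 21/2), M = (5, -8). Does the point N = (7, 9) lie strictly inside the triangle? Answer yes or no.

yes

Barycentric coordinates of N: (40/73, 26/73, 7/73).
The three coordinates are positive, positive, positive; a point is interior exactly when all three are positive.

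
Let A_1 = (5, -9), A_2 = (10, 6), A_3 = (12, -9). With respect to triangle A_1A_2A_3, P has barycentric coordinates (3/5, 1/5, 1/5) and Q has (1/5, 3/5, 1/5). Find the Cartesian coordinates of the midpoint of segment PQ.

Barycentric coordinates of the midpoint are the average: (2/5, 2/5, 1/5).
Converting: (2/5)·A_1 + (2/5)·A_2 + (1/5)·A_3 = (42/5, -3).

(42/5, -3)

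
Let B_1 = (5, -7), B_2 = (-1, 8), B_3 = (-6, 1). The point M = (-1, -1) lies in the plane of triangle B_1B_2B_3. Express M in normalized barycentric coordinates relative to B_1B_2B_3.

(5/13, 2/13, 6/13)

Signed area of the reference triangle: [B_1B_2B_3] = ½·(5·(8−1) + (-1)·(1−(-7)) + (-6)·(-7−8)) = ½·(35 − 8 + 90) = 117/2.
[MB_2B_3] = ½·((-1)·(8−1) + (-1)·(1−(-1)) + (-6)·(-1−8)) = ½·(-7 − 2 + 54) = 45/2, so the B_1-coordinate is (45/2)/(117/2) = 5/13.
[B_1MB_3] = ½·(5·(-1−1) + (-1)·(1−(-7)) + (-6)·(-7−(-1))) = ½·(-10 − 8 + 36) = 9, so the B_2-coordinate is 2/13.
[B_1B_2M] = ½·(5·(8−(-1)) + (-1)·(-1−(-7)) + (-1)·(-7−8)) = ½·(45 − 6 + 15) = 27, so the B_3-coordinate is 6/13.
Check: 5/13 + 2/13 + 6/13 = 1.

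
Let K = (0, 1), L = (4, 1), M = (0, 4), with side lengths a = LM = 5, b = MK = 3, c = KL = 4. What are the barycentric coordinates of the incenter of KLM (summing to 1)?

The incenter has barycentric coordinates proportional to the opposite side lengths: (5 : 3 : 4).
Normalizing by 5+3+4 = 12 gives (5/12, 1/4, 1/3).

(5/12, 1/4, 1/3)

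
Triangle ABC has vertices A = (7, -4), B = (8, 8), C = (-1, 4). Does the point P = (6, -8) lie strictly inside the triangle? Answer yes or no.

no

Barycentric coordinates of P: (17/13, -5/13, 1/13).
The three coordinates are positive, negative, positive; a point is interior exactly when all three are positive.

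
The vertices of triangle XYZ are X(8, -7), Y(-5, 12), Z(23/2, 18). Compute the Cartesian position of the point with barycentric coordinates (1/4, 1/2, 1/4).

W = (1/4)·X + (1/2)·Y + (1/4)·Z.
x-coordinate: (1/4)·8 + (1/2)·(-5) + (1/4)·(23/2) = 19/8.
y-coordinate: (1/4)·(-7) + (1/2)·12 + (1/4)·18 = 35/4.

(19/8, 35/4)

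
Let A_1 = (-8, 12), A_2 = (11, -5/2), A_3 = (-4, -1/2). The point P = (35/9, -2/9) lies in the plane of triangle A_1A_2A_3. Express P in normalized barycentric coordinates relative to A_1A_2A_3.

Signed area of the reference triangle: [A_1A_2A_3] = ½·((-8)·(-5/2−(-1/2)) + 11·(-1/2−12) + (-4)·(12−(-5/2))) = ½·(16 − 275/2 − 58) = -359/4.
[PA_2A_3] = ½·((35/9)·(-5/2−(-1/2)) + 11·(-1/2−(-2/9)) + (-4)·(-2/9−(-5/2))) = ½·(-70/9 − 55/18 − 82/9) = -359/36, so the A_1-coordinate is (-359/36)/(-359/4) = 1/9.
[A_1PA_3] = ½·((-8)·(-2/9−(-1/2)) + (35/9)·(-1/2−12) + (-4)·(12−(-2/9))) = ½·(-20/9 − 875/18 − 440/9) = -1795/36, so the A_2-coordinate is 5/9.
[A_1A_2P] = ½·((-8)·(-5/2−(-2/9)) + 11·(-2/9−12) + (35/9)·(12−(-5/2))) = ½·(164/9 − 1210/9 + 1015/18) = -359/12, so the A_3-coordinate is 1/3.
Check: 1/9 + 5/9 + 1/3 = 1.

(1/9, 5/9, 1/3)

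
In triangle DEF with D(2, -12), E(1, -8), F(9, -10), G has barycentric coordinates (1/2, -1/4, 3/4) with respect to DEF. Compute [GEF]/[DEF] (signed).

The signed ratio [GEF]/[DEF] equals the barycentric coordinate of G at vertex D, which is 1/2.

1/2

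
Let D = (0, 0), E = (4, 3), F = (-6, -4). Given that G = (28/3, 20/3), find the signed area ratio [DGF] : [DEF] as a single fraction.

[DEF] = ½·(0·(3−(-4)) + 4·(-4−0) + (-6)·(0−3)) = ½·(0 − 16 + 18) = 1.
[DGF] = ½·(0·(20/3−(-4)) + (28/3)·(-4−0) + (-6)·(0−(20/3))) = ½·(0 − 112/3 + 40) = 4/3, so the ratio is (4/3)/1 = 4/3.

4/3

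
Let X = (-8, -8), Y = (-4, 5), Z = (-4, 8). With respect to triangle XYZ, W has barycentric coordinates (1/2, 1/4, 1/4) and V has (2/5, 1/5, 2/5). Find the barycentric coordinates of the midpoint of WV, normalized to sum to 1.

(9/20, 9/40, 13/40)

Since both coordinate triples sum to 1, the midpoint's barycentrics are the componentwise average.
(1/2+2/5)/2 = 9/20; similarly 9/40 and 13/40.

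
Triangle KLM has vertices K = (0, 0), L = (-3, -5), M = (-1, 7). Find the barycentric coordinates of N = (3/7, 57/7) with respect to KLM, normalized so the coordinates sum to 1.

Signed area of the reference triangle: [KLM] = ½·(0·(-5−7) + (-3)·(7−0) + (-1)·(0−(-5))) = ½·(0 − 21 − 5) = -13.
[NLM] = ½·((3/7)·(-5−7) + (-3)·(7−(57/7)) + (-1)·(57/7−(-5))) = ½·(-36/7 + 24/7 − 92/7) = -52/7, so the K-coordinate is (-52/7)/(-13) = 4/7.
[KNM] = ½·(0·(57/7−7) + (3/7)·(7−0) + (-1)·(0−(57/7))) = ½·(0 + 3 + 57/7) = 39/7, so the L-coordinate is -3/7.
[KLN] = ½·(0·(-5−(57/7)) + (-3)·(57/7−0) + (3/7)·(0−(-5))) = ½·(0 − 171/7 + 15/7) = -78/7, so the M-coordinate is 6/7.
Check: 4/7 − 3/7 + 6/7 = 1.

(4/7, -3/7, 6/7)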